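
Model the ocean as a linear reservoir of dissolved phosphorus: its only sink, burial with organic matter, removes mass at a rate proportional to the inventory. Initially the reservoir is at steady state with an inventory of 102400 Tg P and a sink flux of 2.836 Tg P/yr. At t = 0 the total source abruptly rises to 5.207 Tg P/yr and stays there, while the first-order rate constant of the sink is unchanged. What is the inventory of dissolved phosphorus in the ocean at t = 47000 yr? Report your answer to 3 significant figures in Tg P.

The sink rate constant is k = F₀/M₀ = 2.836/102400 = 2.770×10^-5 yr⁻¹.
Solving dM/dt = F₁ − kM with M(0) = M₀ gives M(t) = F₁/k + (M₀ − F₁/k)·e^(−kt).
F₁/k = 5.207/2.770×10^-5 = 188010 Tg P; kt = 2.770×10^-5 × 47000 = 1.302, e^(−kt) = 0.2721.
M(47000) = 188010 + (102400 − 188010) × 0.2721 = 188010 − 23290 = 164720 Tg P.

165000 Tg P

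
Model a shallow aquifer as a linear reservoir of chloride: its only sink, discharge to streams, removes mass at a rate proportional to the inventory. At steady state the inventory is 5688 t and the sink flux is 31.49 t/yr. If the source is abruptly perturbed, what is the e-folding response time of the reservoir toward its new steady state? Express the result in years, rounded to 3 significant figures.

For a linear reservoir the response time equals the residence time τ = M/F.
τ = 5688 / 31.49 = 180.6 yr.

181 yr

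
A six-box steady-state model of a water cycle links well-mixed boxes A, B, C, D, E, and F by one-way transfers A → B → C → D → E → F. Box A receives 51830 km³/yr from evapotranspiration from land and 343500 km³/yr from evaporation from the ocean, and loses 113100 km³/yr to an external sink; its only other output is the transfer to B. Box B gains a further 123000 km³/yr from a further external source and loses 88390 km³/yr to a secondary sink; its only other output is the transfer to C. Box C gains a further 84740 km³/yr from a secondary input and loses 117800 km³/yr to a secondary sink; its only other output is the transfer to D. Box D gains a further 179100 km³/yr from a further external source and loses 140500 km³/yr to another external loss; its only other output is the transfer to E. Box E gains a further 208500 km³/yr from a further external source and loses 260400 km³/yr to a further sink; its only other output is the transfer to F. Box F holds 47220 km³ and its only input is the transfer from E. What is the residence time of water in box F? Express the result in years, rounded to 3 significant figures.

Box A: F(A→B) = (51830 + 343500) − 113100 = 282230 km³/yr.
Box B: F(B→C) = (282230 + 123000) − 88390 = 316840 km³/yr.
Box C: F(C→D) = (316840 + 84740) − 117800 = 283780 km³/yr.
Box D: F(D→E) = (283780 + 179100) − 140500 = 322380 km³/yr.
Box E: F(E→F) = (322380 + 208500) − 260400 = 270480 km³/yr.
Box F throughput = its input = 270480 km³/yr; τ = 47220 / 270480 = 0.1746 yr.

0.175 yr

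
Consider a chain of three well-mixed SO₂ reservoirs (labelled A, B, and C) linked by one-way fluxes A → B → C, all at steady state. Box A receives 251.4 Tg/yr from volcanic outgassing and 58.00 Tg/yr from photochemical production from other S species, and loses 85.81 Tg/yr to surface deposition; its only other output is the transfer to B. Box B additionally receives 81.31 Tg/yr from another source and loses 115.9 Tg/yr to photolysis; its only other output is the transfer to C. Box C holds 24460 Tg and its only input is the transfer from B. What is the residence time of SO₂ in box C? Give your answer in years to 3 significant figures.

Box A: F(A→B) = (251.4 + 58.00) − 85.81 = 223.59 Tg/yr.
Box B: F(B→C) = (223.59 + 81.31) − 115.9 = 189.00 Tg/yr.
Box C throughput = its input = 189.00 Tg/yr; τ = 24460 / 189.00 = 129.4 yr.

129 yr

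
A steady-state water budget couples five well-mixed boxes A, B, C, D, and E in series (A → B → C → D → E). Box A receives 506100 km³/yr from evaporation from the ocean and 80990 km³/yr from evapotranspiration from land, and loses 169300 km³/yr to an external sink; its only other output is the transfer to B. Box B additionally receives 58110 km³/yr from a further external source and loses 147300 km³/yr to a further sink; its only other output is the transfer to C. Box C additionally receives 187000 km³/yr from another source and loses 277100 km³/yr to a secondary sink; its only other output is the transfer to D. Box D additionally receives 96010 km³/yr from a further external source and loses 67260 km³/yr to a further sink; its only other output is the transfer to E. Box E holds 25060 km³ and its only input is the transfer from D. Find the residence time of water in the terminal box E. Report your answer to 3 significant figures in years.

0.0938 yr

Box A: F(A→B) = (506100 + 80990) − 169300 = 417790 km³/yr.
Box B: F(B→C) = (417790 + 58110) − 147300 = 328600 km³/yr.
Box C: F(C→D) = (328600 + 187000) − 277100 = 238500 km³/yr.
Box D: F(D→E) = (238500 + 96010) − 67260 = 267250 km³/yr.
Box E throughput = its input = 267250 km³/yr; τ = 25060 / 267250 = 0.09377 yr.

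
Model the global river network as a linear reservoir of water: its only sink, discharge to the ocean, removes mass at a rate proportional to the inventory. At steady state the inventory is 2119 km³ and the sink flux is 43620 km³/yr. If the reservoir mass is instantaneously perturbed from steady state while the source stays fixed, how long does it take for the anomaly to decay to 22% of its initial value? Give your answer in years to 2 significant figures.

For a linear reservoir the anomaly decays as exp(−t/τ) with τ = M/F = 2119/43620 = 0.04858 yr.
exp(−t/τ) = 0.22 ⇒ t = −τ ln(0.22) = 0.04858 × 1.514 = 0.07355 yr.

0.074 yr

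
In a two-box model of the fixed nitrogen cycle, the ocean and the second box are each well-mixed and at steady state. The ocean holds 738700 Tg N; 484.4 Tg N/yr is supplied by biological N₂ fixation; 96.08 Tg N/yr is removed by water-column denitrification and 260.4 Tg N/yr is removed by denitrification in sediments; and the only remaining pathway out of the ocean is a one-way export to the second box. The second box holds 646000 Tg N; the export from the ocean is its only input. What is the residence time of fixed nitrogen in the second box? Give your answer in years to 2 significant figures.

5100 yr

Balance the ocean: ΣF_in = 484.40 Tg N/yr.
Export to the second box = ΣF_in − (96.08 + 260.4) = 127.92 Tg N/yr.
At steady state the output of the second box equals its input, 127.92 Tg N/yr.
τ = M / F = 646000 / 127.92 = 5050 yr.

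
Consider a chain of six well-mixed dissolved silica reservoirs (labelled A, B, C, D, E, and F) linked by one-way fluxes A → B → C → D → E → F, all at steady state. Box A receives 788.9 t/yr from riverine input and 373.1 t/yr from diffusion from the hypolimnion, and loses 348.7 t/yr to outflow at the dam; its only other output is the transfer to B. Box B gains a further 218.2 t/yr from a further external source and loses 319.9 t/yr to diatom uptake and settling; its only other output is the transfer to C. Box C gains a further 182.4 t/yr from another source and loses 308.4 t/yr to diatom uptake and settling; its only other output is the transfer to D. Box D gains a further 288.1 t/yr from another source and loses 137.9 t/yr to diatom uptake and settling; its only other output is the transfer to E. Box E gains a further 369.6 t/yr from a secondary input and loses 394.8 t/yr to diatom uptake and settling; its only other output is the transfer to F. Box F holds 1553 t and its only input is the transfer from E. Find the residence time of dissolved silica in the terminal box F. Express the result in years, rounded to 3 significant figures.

2.19 yr

Box A: F(A→B) = (788.9 + 373.1) − 348.7 = 813.30 t/yr.
Box B: F(B→C) = (813.30 + 218.2) − 319.9 = 711.60 t/yr.
Box C: F(C→D) = (711.60 + 182.4) − 308.4 = 585.60 t/yr.
Box D: F(D→E) = (585.60 + 288.1) − 137.9 = 735.80 t/yr.
Box E: F(E→F) = (735.80 + 369.6) − 394.8 = 710.60 t/yr.
Box F throughput = its input = 710.60 t/yr; τ = 1553 / 710.60 = 2.185 yr.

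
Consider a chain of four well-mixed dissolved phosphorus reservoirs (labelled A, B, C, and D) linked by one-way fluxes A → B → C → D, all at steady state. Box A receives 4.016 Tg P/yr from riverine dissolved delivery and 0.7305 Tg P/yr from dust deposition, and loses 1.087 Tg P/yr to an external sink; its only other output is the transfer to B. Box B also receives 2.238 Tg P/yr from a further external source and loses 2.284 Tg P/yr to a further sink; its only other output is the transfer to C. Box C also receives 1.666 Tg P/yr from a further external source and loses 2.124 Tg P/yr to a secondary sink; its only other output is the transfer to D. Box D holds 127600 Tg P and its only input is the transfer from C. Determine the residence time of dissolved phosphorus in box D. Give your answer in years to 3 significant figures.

Box A: F(A→B) = (4.016 + 0.7305) − 1.087 = 3.6595 Tg P/yr.
Box B: F(B→C) = (3.6595 + 2.238) − 2.284 = 3.6135 Tg P/yr.
Box C: F(C→D) = (3.6135 + 1.666) − 2.124 = 3.1555 Tg P/yr.
Box D throughput = its input = 3.1555 Tg P/yr; τ = 127600 / 3.1555 = 40440 yr.

40400 yr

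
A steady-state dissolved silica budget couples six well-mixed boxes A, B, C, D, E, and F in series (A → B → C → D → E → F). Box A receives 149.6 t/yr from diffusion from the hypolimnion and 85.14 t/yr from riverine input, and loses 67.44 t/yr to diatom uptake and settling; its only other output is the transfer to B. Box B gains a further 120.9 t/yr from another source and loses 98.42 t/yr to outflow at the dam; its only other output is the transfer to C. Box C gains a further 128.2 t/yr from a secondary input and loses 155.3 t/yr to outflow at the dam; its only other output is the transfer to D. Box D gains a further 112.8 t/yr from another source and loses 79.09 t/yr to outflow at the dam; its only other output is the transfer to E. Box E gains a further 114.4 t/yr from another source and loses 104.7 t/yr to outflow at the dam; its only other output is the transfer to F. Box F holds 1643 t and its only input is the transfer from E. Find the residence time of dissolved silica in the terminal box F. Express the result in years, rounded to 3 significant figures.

Box A: F(A→B) = (149.6 + 85.14) − 67.44 = 167.30 t/yr.
Box B: F(B→C) = (167.30 + 120.9) − 98.42 = 189.78 t/yr.
Box C: F(C→D) = (189.78 + 128.2) − 155.3 = 162.68 t/yr.
Box D: F(D→E) = (162.68 + 112.8) − 79.09 = 196.39 t/yr.
Box E: F(E→F) = (196.39 + 114.4) − 104.7 = 206.09 t/yr.
Box F throughput = its input = 206.09 t/yr; τ = 1643 / 206.09 = 7.972 yr.

7.97 yr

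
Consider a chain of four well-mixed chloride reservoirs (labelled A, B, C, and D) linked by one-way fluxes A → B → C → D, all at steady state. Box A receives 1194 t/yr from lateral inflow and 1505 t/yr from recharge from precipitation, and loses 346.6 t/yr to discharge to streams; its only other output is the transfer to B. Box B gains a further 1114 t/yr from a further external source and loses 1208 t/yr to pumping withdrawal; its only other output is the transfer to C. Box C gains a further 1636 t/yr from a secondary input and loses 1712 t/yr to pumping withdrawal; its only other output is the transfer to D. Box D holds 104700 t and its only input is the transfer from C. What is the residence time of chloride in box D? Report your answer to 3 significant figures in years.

Box A: F(A→B) = (1194 + 1505) − 346.6 = 2352.4 t/yr.
Box B: F(B→C) = (2352.4 + 1114) − 1208 = 2258.4 t/yr.
Box C: F(C→D) = (2258.4 + 1636) − 1712 = 2182.4 t/yr.
Box D throughput = its input = 2182.4 t/yr; τ = 104700 / 2182.4 = 47.97 yr.

48.0 yr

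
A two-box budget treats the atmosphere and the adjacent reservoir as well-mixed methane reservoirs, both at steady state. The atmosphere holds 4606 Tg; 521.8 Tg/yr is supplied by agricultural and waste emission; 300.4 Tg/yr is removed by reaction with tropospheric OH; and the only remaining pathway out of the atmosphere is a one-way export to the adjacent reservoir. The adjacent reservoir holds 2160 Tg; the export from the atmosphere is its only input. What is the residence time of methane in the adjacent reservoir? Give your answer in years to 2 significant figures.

Balance the atmosphere: ΣF_in = 521.80 Tg/yr.
Export to the adjacent reservoir = ΣF_in − (300.4) = 221.40 Tg/yr.
At steady state the output of the adjacent reservoir equals its input, 221.40 Tg/yr.
τ = M / F = 2160 / 221.40 = 9.756 yr.

9.8 yr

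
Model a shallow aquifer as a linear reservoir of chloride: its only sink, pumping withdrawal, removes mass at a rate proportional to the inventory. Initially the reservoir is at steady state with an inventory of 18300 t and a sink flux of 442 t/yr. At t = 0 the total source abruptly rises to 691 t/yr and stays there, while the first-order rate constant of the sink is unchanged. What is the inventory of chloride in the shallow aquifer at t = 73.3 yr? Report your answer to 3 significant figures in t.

26900 t

The sink rate constant is k = F₀/M₀ = 442/18300 = 0.02415 yr⁻¹.
Solving dM/dt = F₁ − kM with M(0) = M₀ gives M(t) = F₁/k + (M₀ − F₁/k)·e^(−kt).
F₁/k = 691/0.02415 = 28609 t; kt = 0.02415 × 73.3 = 1.770, e^(−kt) = 0.1703.
M(73.3) = 28609 + (18300 − 28609) × 0.1703 = 28609 − 1755 = 26854 t.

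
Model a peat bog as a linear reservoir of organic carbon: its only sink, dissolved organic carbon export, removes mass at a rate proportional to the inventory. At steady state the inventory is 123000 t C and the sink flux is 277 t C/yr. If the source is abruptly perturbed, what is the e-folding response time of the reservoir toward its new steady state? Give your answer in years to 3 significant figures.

444 yr

For a linear reservoir the response time equals the residence time τ = M/F.
τ = 123000 / 277 = 444.0 yr.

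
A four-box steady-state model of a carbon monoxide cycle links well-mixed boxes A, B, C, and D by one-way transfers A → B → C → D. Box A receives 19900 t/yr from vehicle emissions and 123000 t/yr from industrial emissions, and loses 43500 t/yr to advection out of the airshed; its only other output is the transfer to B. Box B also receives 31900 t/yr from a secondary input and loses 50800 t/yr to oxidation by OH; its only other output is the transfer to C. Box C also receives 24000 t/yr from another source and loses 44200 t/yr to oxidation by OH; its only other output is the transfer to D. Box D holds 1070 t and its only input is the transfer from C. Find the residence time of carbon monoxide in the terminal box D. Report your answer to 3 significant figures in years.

Box A: F(A→B) = (19900 + 123000) − 43500 = 99400 t/yr.
Box B: F(B→C) = (99400 + 31900) − 50800 = 80500 t/yr.
Box C: F(C→D) = (80500 + 24000) − 44200 = 60300 t/yr.
Box D throughput = its input = 60300 t/yr; τ = 1070 / 60300 = 0.01774 yr.

0.0177 yr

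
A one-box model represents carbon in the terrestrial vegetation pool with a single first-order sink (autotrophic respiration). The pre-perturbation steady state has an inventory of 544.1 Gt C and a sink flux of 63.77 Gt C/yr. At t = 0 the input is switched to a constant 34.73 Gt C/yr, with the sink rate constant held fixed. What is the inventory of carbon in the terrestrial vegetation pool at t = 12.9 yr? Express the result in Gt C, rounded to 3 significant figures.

The sink rate constant is k = F₀/M₀ = 63.77/544.1 = 0.1172 yr⁻¹.
Solving dM/dt = F₁ − kM with M(0) = M₀ gives M(t) = F₁/k + (M₀ − F₁/k)·e^(−kt).
F₁/k = 34.73/0.1172 = 296.32 Gt C; kt = 0.1172 × 12.9 = 1.512, e^(−kt) = 0.2205.
M(12.9) = 296.32 + (544.1 − 296.32) × 0.2205 = 296.32 + 54.63 = 350.96 Gt C.

351 Gt C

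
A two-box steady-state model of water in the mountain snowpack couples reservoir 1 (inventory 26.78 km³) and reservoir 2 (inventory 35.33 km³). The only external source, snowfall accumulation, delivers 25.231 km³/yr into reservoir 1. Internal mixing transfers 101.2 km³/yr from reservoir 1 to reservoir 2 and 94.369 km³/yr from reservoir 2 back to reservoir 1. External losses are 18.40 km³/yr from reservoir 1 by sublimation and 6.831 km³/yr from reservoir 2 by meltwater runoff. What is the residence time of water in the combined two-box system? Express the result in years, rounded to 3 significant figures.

2.46 yr

Treat the two boxes together as one reservoir: the mixing fluxes between them are internal recycling, so τ = ΣM / Σ(external losses).
M_total = 26.78 + 35.33 = 62.110 km³.
ΣF_external_out = 18.40 + 6.831 = 25.231 km³/yr.
τ = M_total / ΣF_ext = 62.110 / 25.231 = 2.462 yr.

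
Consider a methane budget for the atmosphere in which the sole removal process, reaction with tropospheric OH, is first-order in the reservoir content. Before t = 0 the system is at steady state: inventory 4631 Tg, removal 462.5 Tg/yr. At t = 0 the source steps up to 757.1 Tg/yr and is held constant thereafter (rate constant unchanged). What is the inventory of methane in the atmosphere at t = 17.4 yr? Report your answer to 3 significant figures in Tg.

τ = M₀/F₀ = 4631/462.5 = 10.01 yr; rate constant k = 1/τ.
New steady state M_∞ = F₁/k = F₁·τ = 757.1 × 10.01 = 7580.8 Tg.
M(t) = M_∞ + (M₀ − M_∞)·e^(−t/τ); t/τ = 17.4/10.01 = 1.738, so e^(−t/τ) = 0.1759.
M(t) = 7580.8 − 2950 × 0.1759 = 7061.9 Tg.

7060 Tg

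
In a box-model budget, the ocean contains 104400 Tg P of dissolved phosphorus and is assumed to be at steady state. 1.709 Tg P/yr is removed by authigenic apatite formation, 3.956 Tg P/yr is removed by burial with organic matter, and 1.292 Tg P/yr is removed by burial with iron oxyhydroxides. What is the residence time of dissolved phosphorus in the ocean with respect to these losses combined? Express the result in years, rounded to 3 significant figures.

15000 yr

Total removal = 1.709 + 3.956 + 1.292 = 6.9570 Tg P/yr.
τ = M / ΣF_out = 104400 / 6.9570 = 15010 yr.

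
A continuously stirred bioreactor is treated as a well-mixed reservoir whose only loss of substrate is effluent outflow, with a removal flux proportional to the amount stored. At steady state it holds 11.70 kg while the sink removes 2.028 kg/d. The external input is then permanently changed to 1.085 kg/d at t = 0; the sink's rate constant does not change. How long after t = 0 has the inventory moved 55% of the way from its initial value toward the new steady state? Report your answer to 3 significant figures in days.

τ = M₀/F₀ = 11.70/2.028 = 5.769 d.
The remaining gap fraction is e^(−t/τ); 55% covered ⇒ e^(−t/τ) = 0.450.
t = −τ ln(0.450) = 5.769 × 0.7985 = 4.607 d.

4.61 d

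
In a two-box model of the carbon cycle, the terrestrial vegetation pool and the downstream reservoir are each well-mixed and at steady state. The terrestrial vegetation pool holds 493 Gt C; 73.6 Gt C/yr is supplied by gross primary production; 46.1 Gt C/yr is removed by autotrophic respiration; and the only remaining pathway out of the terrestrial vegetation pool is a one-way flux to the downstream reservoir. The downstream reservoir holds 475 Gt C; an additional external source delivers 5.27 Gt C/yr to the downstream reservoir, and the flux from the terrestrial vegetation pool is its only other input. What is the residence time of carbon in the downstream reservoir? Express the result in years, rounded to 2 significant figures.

Balance the terrestrial vegetation pool: ΣF_in = 73.600 Gt C/yr.
Flux to the downstream reservoir = ΣF_in − (46.1) = 27.500 Gt C/yr.
Total input to the downstream reservoir = 27.500 + 5.27 = 32.770 Gt C/yr; at steady state this equals its total output.
τ = M / F = 475 / 32.770 = 14.49 yr.

14 yr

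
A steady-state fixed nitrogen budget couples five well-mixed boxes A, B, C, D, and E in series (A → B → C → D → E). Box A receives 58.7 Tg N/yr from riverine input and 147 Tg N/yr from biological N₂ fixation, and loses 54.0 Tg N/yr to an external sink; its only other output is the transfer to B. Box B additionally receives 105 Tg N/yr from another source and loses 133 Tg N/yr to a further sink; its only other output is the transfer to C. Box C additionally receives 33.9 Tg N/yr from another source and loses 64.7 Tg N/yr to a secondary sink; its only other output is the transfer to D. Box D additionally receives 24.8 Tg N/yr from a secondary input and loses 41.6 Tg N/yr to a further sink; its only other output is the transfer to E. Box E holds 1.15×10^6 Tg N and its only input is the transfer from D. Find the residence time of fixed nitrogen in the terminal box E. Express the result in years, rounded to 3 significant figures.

Box A: F(A→B) = (58.7 + 147) − 54.0 = 151.70 Tg N/yr.
Box B: F(B→C) = (151.70 + 105) − 133 = 123.70 Tg N/yr.
Box C: F(C→D) = (123.70 + 33.9) − 64.7 = 92.900 Tg N/yr.
Box D: F(D→E) = (92.900 + 24.8) − 41.6 = 76.100 Tg N/yr.
Box E throughput = its input = 76.100 Tg N/yr; τ = 1.15×10^6 / 76.100 = 15110 yr.

15100 yr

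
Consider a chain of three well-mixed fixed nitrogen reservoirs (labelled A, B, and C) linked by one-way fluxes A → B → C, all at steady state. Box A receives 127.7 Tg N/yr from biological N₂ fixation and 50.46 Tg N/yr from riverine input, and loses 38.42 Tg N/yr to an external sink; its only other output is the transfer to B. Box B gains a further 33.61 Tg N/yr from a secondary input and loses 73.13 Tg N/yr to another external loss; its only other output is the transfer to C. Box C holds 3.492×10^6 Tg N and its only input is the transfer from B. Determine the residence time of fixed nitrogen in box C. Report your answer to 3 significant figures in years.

34800 yr

Box A: F(A→B) = (127.7 + 50.46) − 38.42 = 139.74 Tg N/yr.
Box B: F(B→C) = (139.74 + 33.61) − 73.13 = 100.22 Tg N/yr.
Box C throughput = its input = 100.22 Tg N/yr; τ = 3.492×10^6 / 100.22 = 34840 yr.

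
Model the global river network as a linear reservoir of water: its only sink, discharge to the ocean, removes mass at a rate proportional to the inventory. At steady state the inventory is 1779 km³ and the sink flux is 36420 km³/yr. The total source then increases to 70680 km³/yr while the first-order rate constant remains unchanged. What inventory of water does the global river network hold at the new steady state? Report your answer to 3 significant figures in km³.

3450 km³

Rate constant k = F/M = 36420 / 1779 = 20.47 yr⁻¹.
At the new steady state, source = k·M_new ⇒ M_new = 70680 / 20.47 = 3452 km³.
(Equivalently M_new = M × F_new/F_old = 1779 × 70680/36420.)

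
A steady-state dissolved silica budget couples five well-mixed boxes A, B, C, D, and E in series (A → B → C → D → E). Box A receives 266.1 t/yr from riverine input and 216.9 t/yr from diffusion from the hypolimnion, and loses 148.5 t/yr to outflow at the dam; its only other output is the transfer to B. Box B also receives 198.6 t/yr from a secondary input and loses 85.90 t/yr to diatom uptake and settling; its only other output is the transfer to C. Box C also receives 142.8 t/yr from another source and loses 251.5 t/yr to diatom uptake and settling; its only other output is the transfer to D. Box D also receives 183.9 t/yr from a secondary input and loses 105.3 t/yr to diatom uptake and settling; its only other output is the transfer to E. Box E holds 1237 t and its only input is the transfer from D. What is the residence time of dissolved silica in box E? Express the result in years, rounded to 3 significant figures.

2.97 yr

Box A: F(A→B) = (266.1 + 216.9) − 148.5 = 334.50 t/yr.
Box B: F(B→C) = (334.50 + 198.6) − 85.90 = 447.20 t/yr.
Box C: F(C→D) = (447.20 + 142.8) − 251.5 = 338.50 t/yr.
Box D: F(D→E) = (338.50 + 183.9) − 105.3 = 417.10 t/yr.
Box E throughput = its input = 417.10 t/yr; τ = 1237 / 417.10 = 2.966 yr.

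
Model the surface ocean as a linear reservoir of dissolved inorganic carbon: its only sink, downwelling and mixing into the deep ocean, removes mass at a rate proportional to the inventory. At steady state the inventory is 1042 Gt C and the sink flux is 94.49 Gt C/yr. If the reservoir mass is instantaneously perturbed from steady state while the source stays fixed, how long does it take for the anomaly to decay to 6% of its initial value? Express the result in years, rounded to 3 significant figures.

For a linear reservoir the anomaly decays as exp(−t/τ) with τ = M/F = 1042/94.49 = 11.03 yr.
exp(−t/τ) = 0.06 ⇒ t = −τ ln(0.06) = 11.03 × 2.813 = 31.03 yr.

31.0 yr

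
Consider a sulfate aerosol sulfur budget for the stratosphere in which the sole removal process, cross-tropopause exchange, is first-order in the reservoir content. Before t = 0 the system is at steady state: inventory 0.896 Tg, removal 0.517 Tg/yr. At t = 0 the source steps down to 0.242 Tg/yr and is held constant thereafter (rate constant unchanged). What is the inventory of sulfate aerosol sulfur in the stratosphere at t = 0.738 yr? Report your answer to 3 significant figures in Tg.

Residence time τ = M₀/F₀ = 1.733 yr. The eventual steady state is M_∞ = M₀·(F₁/F₀) = 0.896 × 0.242/0.517 = 0.41940 Tg.
The anomaly ΔM(t) = M(t) − M_∞ decays as ΔM₀·e^(−t/τ) with ΔM₀ = 0.896 − 0.41940 = 0.4766 Tg.
At t = 0.738 yr, e^(−t/τ) = e^(−0.4258) = 0.6532, so ΔM = 0.3113 Tg and M = 0.41940 + 0.3113 = 0.73073 Tg.

0.731 Tg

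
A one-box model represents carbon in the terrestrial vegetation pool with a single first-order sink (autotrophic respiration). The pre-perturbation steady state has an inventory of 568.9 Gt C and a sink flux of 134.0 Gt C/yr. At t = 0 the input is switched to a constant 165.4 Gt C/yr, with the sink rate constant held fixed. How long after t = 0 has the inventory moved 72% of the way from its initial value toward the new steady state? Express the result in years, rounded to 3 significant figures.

τ = M₀/F₀ = 568.9/134.0 = 4.246 yr.
The remaining gap fraction is e^(−t/τ); 72% covered ⇒ e^(−t/τ) = 0.280.
t = −τ ln(0.280) = 4.246 × 1.273 = 5.404 yr.

5.40 yr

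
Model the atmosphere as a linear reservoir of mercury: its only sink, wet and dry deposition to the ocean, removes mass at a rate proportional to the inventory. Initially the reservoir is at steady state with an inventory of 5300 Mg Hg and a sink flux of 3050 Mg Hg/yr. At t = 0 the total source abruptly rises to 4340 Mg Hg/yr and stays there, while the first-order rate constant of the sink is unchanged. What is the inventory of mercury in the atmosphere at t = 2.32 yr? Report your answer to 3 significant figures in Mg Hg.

τ = M₀/F₀ = 5300/3050 = 1.738 yr; rate constant k = 1/τ.
New steady state M_∞ = F₁/k = F₁·τ = 4340 × 1.738 = 7541.6 Mg Hg.
M(t) = M_∞ + (M₀ − M_∞)·e^(−t/τ); t/τ = 2.32/1.738 = 1.335, so e^(−t/τ) = 0.2631.
M(t) = 7541.6 − 2242 × 0.2631 = 6951.8 Mg Hg.

6950 Mg Hg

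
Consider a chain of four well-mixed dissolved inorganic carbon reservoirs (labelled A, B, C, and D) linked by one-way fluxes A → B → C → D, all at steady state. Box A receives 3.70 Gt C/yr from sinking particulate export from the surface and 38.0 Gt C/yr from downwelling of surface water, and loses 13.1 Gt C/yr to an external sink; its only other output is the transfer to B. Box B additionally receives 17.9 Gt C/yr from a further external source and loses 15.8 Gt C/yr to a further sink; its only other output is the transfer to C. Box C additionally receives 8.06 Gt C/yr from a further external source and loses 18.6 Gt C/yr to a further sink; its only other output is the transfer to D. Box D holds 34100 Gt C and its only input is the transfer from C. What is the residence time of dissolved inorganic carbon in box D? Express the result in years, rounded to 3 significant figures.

1690 yr

Box A: F(A→B) = (3.70 + 38.0) − 13.1 = 28.600 Gt C/yr.
Box B: F(B→C) = (28.600 + 17.9) − 15.8 = 30.700 Gt C/yr.
Box C: F(C→D) = (30.700 + 8.06) − 18.6 = 20.160 Gt C/yr.
Box D throughput = its input = 20.160 Gt C/yr; τ = 34100 / 20.160 = 1691 yr.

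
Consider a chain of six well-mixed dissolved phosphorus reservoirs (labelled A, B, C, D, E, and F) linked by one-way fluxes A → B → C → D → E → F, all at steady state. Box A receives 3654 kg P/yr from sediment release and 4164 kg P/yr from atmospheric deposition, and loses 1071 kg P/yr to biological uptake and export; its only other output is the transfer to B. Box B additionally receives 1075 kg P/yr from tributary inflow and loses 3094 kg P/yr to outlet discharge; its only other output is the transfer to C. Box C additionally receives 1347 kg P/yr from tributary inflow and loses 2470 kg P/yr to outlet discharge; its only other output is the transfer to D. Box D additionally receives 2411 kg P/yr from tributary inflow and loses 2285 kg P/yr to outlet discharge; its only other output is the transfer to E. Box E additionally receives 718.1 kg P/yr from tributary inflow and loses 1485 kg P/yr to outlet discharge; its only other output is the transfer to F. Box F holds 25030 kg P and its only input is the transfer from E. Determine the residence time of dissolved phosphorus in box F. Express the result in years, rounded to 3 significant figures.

Box A: F(A→B) = (3654 + 4164) − 1071 = 6747.0 kg P/yr.
Box B: F(B→C) = (6747.0 + 1075) − 3094 = 4728.0 kg P/yr.
Box C: F(C→D) = (4728.0 + 1347) − 2470 = 3605.0 kg P/yr.
Box D: F(D→E) = (3605.0 + 2411) − 2285 = 3731.0 kg P/yr.
Box E: F(E→F) = (3731.0 + 718.1) − 1485 = 2964.1 kg P/yr.
Box F throughput = its input = 2964.1 kg P/yr; τ = 25030 / 2964.1 = 8.444 yr.

8.44 yr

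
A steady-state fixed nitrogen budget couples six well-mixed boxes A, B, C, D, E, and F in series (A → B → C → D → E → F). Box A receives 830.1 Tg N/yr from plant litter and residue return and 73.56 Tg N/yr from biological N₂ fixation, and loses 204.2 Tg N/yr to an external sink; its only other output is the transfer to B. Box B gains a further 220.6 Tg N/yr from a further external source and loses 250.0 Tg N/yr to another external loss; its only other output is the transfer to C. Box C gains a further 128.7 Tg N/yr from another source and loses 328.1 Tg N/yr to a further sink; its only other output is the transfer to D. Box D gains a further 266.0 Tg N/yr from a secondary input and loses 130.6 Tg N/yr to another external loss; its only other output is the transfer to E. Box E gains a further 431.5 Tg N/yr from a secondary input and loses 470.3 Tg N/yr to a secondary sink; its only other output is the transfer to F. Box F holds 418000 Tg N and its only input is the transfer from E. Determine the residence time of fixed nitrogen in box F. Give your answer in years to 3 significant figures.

Box A: F(A→B) = (830.1 + 73.56) − 204.2 = 699.46 Tg N/yr.
Box B: F(B→C) = (699.46 + 220.6) − 250.0 = 670.06 Tg N/yr.
Box C: F(C→D) = (670.06 + 128.7) − 328.1 = 470.66 Tg N/yr.
Box D: F(D→E) = (470.66 + 266.0) − 130.6 = 606.06 Tg N/yr.
Box E: F(E→F) = (606.06 + 431.5) − 470.3 = 567.26 Tg N/yr.
Box F throughput = its input = 567.26 Tg N/yr; τ = 418000 / 567.26 = 736.9 yr.

737 yr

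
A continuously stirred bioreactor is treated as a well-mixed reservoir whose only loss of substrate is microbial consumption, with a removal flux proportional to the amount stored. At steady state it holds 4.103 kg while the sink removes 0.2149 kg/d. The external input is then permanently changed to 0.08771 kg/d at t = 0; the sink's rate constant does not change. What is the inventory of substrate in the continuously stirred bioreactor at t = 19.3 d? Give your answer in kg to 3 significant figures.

The sink rate constant is k = F₀/M₀ = 0.2149/4.103 = 0.05238 d⁻¹.
Solving dM/dt = F₁ − kM with M(0) = M₀ gives M(t) = F₁/k + (M₀ − F₁/k)·e^(−kt).
F₁/k = 0.08771/0.05238 = 1.6746 kg; kt = 0.05238 × 19.3 = 1.011, e^(−kt) = 0.3639.
M(19.3) = 1.6746 + (4.103 − 1.6746) × 0.3639 = 1.6746 + 0.8837 = 2.5583 kg.

2.56 kg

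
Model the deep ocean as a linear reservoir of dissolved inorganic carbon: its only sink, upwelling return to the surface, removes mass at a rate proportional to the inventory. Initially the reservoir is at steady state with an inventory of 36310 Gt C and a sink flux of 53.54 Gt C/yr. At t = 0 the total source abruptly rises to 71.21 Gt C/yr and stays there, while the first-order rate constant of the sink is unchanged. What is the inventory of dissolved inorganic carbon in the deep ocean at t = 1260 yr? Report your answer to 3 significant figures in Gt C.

46400 Gt C

The sink rate constant is k = F₀/M₀ = 53.54/36310 = 0.001475 yr⁻¹.
Solving dM/dt = F₁ − kM with M(0) = M₀ gives M(t) = F₁/k + (M₀ − F₁/k)·e^(−kt).
F₁/k = 71.21/0.001475 = 48294 Gt C; kt = 0.001475 × 1260 = 1.858, e^(−kt) = 0.1560.
M(1260) = 48294 + (36310 − 48294) × 0.1560 = 48294 − 1869 = 46424 Gt C.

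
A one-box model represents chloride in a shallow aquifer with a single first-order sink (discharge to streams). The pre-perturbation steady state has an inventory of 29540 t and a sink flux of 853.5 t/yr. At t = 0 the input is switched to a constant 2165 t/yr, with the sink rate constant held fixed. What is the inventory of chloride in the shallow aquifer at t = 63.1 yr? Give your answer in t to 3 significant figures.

67600 t

Residence time τ = M₀/F₀ = 34.61 yr. The eventual steady state is M_∞ = M₀·(F₁/F₀) = 29540 × 2165/853.5 = 74932 t.
The anomaly ΔM(t) = M(t) − M_∞ decays as ΔM₀·e^(−t/τ) with ΔM₀ = 29540 − 74932 = −45390 t.
At t = 63.1 yr, e^(−t/τ) = e^(−1.823) = 0.1615, so ΔM = −7331 t and M = 74932 − 7331 = 67600 t.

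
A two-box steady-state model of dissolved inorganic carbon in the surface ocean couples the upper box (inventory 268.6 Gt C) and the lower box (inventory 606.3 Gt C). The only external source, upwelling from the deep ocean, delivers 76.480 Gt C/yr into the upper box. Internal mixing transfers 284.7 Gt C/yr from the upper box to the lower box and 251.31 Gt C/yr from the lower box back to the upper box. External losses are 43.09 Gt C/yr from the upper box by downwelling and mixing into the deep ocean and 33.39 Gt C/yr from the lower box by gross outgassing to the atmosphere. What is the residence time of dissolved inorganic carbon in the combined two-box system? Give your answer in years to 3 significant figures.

11.4 yr

Treat the two boxes together as one reservoir: the mixing fluxes between them are internal recycling, so τ = ΣM / Σ(external losses).
M_total = 268.6 + 606.3 = 874.90 Gt C.
ΣF_external_out = 43.09 + 33.39 = 76.480 Gt C/yr.
τ = M_total / ΣF_ext = 874.90 / 76.480 = 11.44 yr.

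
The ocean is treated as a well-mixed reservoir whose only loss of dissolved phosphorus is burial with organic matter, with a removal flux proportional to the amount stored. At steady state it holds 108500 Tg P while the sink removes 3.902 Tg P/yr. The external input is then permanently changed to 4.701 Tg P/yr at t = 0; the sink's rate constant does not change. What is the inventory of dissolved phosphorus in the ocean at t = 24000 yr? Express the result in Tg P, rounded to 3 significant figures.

121000 Tg P

The sink rate constant is k = F₀/M₀ = 3.902/108500 = 3.596×10^-5 yr⁻¹.
Solving dM/dt = F₁ − kM with M(0) = M₀ gives M(t) = F₁/k + (M₀ − F₁/k)·e^(−kt).
F₁/k = 4.701/3.596×10^-5 = 130720 Tg P; kt = 3.596×10^-5 × 24000 = 0.8631, e^(−kt) = 0.4218.
M(24000) = 130720 + (108500 − 130720) × 0.4218 = 130720 − 9372 = 121340 Tg P.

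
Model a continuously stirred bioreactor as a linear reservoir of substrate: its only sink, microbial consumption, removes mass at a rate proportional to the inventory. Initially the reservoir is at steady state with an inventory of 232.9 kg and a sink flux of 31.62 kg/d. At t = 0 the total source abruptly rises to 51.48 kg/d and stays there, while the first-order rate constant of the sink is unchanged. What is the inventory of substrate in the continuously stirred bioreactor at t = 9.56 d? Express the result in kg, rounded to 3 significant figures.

339 kg

Residence time τ = M₀/F₀ = 7.366 d. The eventual steady state is M_∞ = M₀·(F₁/F₀) = 232.9 × 51.48/31.62 = 379.18 kg.
The anomaly ΔM(t) = M(t) − M_∞ decays as ΔM₀·e^(−t/τ) with ΔM₀ = 232.9 − 379.18 = −146.3 kg.
At t = 9.56 d, e^(−t/τ) = e^(−1.298) = 0.2731, so ΔM = −39.95 kg and M = 379.18 − 39.95 = 339.23 kg.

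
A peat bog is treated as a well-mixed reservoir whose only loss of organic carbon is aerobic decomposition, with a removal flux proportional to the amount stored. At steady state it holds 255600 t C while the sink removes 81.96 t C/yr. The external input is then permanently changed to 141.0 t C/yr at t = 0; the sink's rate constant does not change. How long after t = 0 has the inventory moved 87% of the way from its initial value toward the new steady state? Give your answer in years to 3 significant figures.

6360 yr

τ = M₀/F₀ = 255600/81.96 = 3119 yr.
The remaining gap fraction is e^(−t/τ); 87% covered ⇒ e^(−t/τ) = 0.130.
t = −τ ln(0.130) = 3119 × 2.040 = 6363 yr.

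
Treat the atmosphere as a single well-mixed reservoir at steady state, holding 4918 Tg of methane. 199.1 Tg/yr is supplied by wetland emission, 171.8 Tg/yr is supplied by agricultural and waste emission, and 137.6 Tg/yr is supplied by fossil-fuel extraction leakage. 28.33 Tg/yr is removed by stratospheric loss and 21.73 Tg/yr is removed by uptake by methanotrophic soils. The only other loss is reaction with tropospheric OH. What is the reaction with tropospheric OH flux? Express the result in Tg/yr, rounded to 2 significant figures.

460 Tg/yr

At steady state ΣF_in = ΣF_out.
ΣF_in = 199.1 + 171.8 + 137.6 = 508.50 Tg/yr.
Reaction with tropospheric OH flux = ΣF_in − (28.33 + 21.73) = 508.50 − 50.06 = 458.4 Tg/yr.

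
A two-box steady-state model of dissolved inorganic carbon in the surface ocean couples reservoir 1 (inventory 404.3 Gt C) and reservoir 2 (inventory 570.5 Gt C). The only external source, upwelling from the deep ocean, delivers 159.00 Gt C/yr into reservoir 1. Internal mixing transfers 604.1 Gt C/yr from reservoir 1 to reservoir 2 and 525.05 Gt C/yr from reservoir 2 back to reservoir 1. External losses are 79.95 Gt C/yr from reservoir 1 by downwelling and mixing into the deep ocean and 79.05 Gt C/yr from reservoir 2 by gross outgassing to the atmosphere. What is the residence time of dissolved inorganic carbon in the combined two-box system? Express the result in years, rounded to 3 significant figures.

6.13 yr

Treat the two boxes together as one reservoir: the mixing fluxes between them are internal recycling, so τ = ΣM / Σ(external losses).
M_total = 404.3 + 570.5 = 974.80 Gt C.
ΣF_external_out = 79.95 + 79.05 = 159.00 Gt C/yr.
τ = M_total / ΣF_ext = 974.80 / 159.00 = 6.131 yr.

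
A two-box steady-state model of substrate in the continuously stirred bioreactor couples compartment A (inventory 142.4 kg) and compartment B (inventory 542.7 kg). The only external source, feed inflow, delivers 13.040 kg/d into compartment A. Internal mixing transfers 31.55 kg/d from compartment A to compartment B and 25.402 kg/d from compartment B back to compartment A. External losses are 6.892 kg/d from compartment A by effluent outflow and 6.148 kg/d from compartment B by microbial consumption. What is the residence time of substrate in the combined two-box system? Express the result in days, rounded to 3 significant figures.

Residence time in the combined system uses the total inventory and the total *external* removal — internal exchanges between the two boxes cancel.
M_total = 142.4 + 542.7 = 685.10 kg.
ΣF_external_out = 6.892 + 6.148 = 13.040 kg/d.
τ = M_total / ΣF_ext = 685.10 / 13.040 = 52.54 d.

52.5 d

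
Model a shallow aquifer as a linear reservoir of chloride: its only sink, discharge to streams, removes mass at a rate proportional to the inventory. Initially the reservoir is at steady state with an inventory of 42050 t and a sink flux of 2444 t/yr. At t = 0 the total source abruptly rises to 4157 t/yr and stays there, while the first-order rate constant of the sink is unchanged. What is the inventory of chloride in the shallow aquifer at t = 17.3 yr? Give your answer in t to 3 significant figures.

60700 t

τ = M₀/F₀ = 42050/2444 = 17.21 yr; rate constant k = 1/τ.
New steady state M_∞ = F₁/k = F₁·τ = 4157 × 17.21 = 71523 t.
M(t) = M_∞ + (M₀ − M_∞)·e^(−t/τ); t/τ = 17.3/17.21 = 1.005, so e^(−t/τ) = 0.3659.
M(t) = 71523 − 29470 × 0.3659 = 60740 t.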